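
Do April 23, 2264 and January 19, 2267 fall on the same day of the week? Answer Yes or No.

From Apr 23, 2264 to Jan 19, 2267 is 1001 days.
1001 mod 7 = 0, so they are the same weekday.
(Apr 23, 2264 is a Saturday; Jan 19, 2267 is a Saturday.)

Yes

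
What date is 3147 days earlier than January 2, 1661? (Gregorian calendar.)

May 22, 1652

−366 (one year; includes Feb 29, 1660) → Jan 2, 1660 (2781 left).
−365 (one year) → Jan 2, 1659 (2416 left).
−365 (one year) → Jan 2, 1658 (2051 left).
−365 (one year) → Jan 2, 1657 (1686 left).
−366 (one year; includes Feb 29, 1656) → Jan 2, 1656 (1320 left).
−365 (one year) → Jan 2, 1655 (955 left).
−365 (one year) → Jan 2, 1654 (590 left).
−365 (one year) → Jan 2, 1653 (225 left).
−2 → Dec 31, 1652 (end of Dec, 31 days; 223 left).
−31 → Nov 30, 1652 (end of Nov, 30 days; 192 left).
−30 → Oct 31, 1652 (end of Oct, 31 days; 162 left).
−31 → Sep 30, 1652 (end of Sep, 30 days; 131 left).
−30 → Aug 31, 1652 (end of Aug, 31 days; 101 left).
−31 → Jul 31, 1652 (end of Jul, 31 days; 70 left).
−31 → Jun 30, 1652 (end of Jun, 30 days; 39 left).
−30 → May 31, 1652 (end of May, 31 days; 9 left).
−9 → May 22, 1652.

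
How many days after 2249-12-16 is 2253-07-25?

Dec 16, 2249 → Dec 16, 2250: 365 days.
Dec 16, 2250 → Dec 16, 2251: 365 days.
Dec 16, 2251 → Dec 16, 2252: 366 days (Feb 29, 2252 is in that span).
Dec 16, 2252 → Jan 16, 2253: 31 days (December has 31).
Jan 16, 2253 → Feb 16, 2253: 31 days (January has 31).
Feb 16, 2253 → Mar 16, 2253: 28 days (February has 28).
Mar 16, 2253 → Apr 16, 2253: 31 days (March has 31).
Apr 16, 2253 → May 16, 2253: 30 days (April has 30).
May 16, 2253 → Jun 16, 2253: 31 days (May has 31).
Jun 16, 2253 → Jul 16, 2253: 30 days (June has 30).
Jul 16, 2253 → Jul 25, 2253: 9 days.
Total: 1317 days.

1317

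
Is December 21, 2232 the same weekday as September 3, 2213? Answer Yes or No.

From Sep 3, 2213 to Dec 21, 2232 is 7049 days.
7049 mod 7 = 0, so they are the same weekday.
(Sep 3, 2213 is a Friday; Dec 21, 2232 is a Friday.)

Yes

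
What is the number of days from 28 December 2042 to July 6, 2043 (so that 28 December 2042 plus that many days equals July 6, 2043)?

Dec 28, 2042 → Jan 28, 2043: 31 days (December has 31).
Jan 28, 2043 → Feb 28, 2043: 31 days (January has 31).
Feb 28, 2043 → Mar 28, 2043: 28 days (February has 28).
Mar 28, 2043 → Apr 28, 2043: 31 days (March has 31).
Apr 28, 2043 → May 28, 2043: 30 days (April has 30).
May 28, 2043 → Jun 28, 2043: 31 days (May has 31).
Jun 28, 2043 → Jul 6, 2043: 8 days.
Total: 190 days.

190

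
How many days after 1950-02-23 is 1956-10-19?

2430

Feb 23, 1950 → Feb 23, 1951: 365 days.
Feb 23, 1951 → Feb 23, 1952: 365 days.
Feb 23, 1952 → Feb 23, 1953: 366 days (Feb 29, 1952 is in that span).
Feb 23, 1953 → Feb 23, 1954: 365 days.
Feb 23, 1954 → Feb 23, 1955: 365 days.
Feb 23, 1955 → Feb 23, 1956: 365 days.
Feb 23, 1956 → Mar 23, 1956: 29 days (February has 29).
Mar 23, 1956 → Apr 23, 1956: 31 days (March has 31).
Apr 23, 1956 → May 23, 1956: 30 days (April has 30).
May 23, 1956 → Jun 23, 1956: 31 days (May has 31).
Jun 23, 1956 → Jul 23, 1956: 30 days (June has 30).
Jul 23, 1956 → Aug 23, 1956: 31 days (July has 31).
Aug 23, 1956 → Sep 23, 1956: 31 days (August has 31).
Sep 23, 1956 → Oct 19, 1956: 26 days.
Total: 2430 days.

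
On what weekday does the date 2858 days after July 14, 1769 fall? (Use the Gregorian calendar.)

Sunday

Jul 14, 1769 is a Friday.
2858 mod 7 = 2, so 2858 days after a Friday is Friday + 2 = Sunday.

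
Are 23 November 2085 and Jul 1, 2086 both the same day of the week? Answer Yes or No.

No

From Nov 23, 2085 to Jul 1, 2086 is 220 days.
220 mod 7 = 3, so they are different weekdays.
(Nov 23, 2085 is a Friday; Jul 1, 2086 is a Monday.)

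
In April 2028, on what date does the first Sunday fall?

April 2, 2028

April 1, 2028 is a Saturday.
The first Sunday is therefore April 2 (1 days later).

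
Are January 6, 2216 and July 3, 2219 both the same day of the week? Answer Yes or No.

Yes

From Jan 6, 2216 to Jul 3, 2219 is 1274 days.
1274 mod 7 = 0, so they are the same weekday.
(Jan 6, 2216 is a Saturday; Jul 3, 2219 is a Saturday.)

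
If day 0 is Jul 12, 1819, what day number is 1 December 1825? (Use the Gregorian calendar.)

2334

Jul 12, 1819 → Jul 12, 1820: 366 days (Feb 29, 1820 is in that span).
Jul 12, 1820 → Jul 12, 1821: 365 days.
Jul 12, 1821 → Jul 12, 1822: 365 days.
Jul 12, 1822 → Jul 12, 1823: 365 days.
Jul 12, 1823 → Jul 12, 1824: 366 days (Feb 29, 1824 is in that span).
Jul 12, 1824 → Jul 12, 1825: 365 days.
Jul 12, 1825 → Aug 12, 1825: 31 days (July has 31).
Aug 12, 1825 → Sep 12, 1825: 31 days (August has 31).
Sep 12, 1825 → Oct 12, 1825: 30 days (September has 30).
Oct 12, 1825 → Nov 12, 1825: 31 days (October has 31).
Nov 12, 1825 → Dec 1, 1825: 19 days.
Total: 2334 days.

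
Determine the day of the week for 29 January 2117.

Doomsday rule: the anchor day for the 2100s is Sunday. For year 17: 17÷12 = 1 r 5, and 5÷4 = 1, so 1+5+1 = 7.
Sunday + 7 ≡ Sunday — that's 2117's doomsday.
In January the doomsday date is Jan 3 (2117 is not a leap year).
Jan 29 is 26 days after Jan 3; 26 mod 7 = 5, so Sunday + 5 = Friday.

Friday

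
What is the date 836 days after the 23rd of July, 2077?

+365 (one year) → Jul 23, 2078 (471 left).
+365 (one year) → Jul 23, 2079 (106 left).
Jul has 31 days: +9 → Aug 1, 2079 (97 left).
Aug has 31 days: +31 → Sep 1, 2079 (66 left).
Sep has 30 days: +30 → Oct 1, 2079 (36 left).
Oct has 31 days: +31 → Nov 1, 2079 (5 left).
+5 → Nov 6, 2079.

November 6, 2079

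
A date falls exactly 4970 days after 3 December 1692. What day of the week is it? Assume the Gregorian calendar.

First find the weekday of Dec 3, 1692. Doomsday rule: the anchor day for the 1600s is Tuesday. For year 92: 92÷12 = 7 r 8, and 8÷4 = 2, so 7+8+2 = 17.
Tuesday + 17 ≡ Friday — that's 1692's doomsday.
In December the doomsday date is Dec 12.
Dec 3 is 9 days before Dec 12; 9 mod 7 = 2, so Friday − 2 = Wednesday.
4970 mod 7 = 0, so 4970 days after a Wednesday is Wednesday + 0 = Wednesday.

Wednesday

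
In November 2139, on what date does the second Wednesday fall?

November 11, 2139

November 1, 2139 is a Sunday.
The first Wednesday is therefore November 4 (3 days later).
The second Wednesday is 4 + 1×7 = November 11.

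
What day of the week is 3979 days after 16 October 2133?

Oct 16, 2133 is a Friday.
3979 mod 7 = 3, so 3979 days after a Friday is Friday + 3 = Monday.

Monday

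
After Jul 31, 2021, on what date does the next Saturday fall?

August 7, 2021

Jul 31, 2021 is a Saturday.
From Saturday to the next Saturday is 7 days.
Jul 31, 2021 + 7 = Aug 7, 2021.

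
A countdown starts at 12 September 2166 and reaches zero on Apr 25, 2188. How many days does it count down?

7896

Sep 12, 2166 → Sep 12, 2167: 365 days.
Sep 12, 2167 → Sep 12, 2168: 366 days (Feb 29, 2168 is in that span).
Sep 12, 2168 → Sep 12, 2169: 365 days.
Sep 12, 2169 → Sep 12, 2170: 365 days.
Sep 12, 2170 → Sep 12, 2171: 365 days.
Sep 12, 2171 → Sep 12, 2172: 366 days (Feb 29, 2172 is in that span).
Sep 12, 2172 → Sep 12, 2173: 365 days.
Sep 12, 2173 → Sep 12, 2174: 365 days.
Sep 12, 2174 → Sep 12, 2175: 365 days.
Sep 12, 2175 → Sep 12, 2176: 366 days (Feb 29, 2176 is in that span).
Sep 12, 2176 → Sep 12, 2177: 365 days.
Sep 12, 2177 → Sep 12, 2178: 365 days.
Sep 12, 2178 → Sep 12, 2179: 365 days.
Sep 12, 2179 → Sep 12, 2180: 366 days (Feb 29, 2180 is in that span).
Sep 12, 2180 → Sep 12, 2181: 365 days.
Sep 12, 2181 → Sep 12, 2182: 365 days.
Sep 12, 2182 → Sep 12, 2183: 365 days.
Sep 12, 2183 → Sep 12, 2184: 366 days (Feb 29, 2184 is in that span).
Sep 12, 2184 → Sep 12, 2185: 365 days.
Sep 12, 2185 → Sep 12, 2186: 365 days.
Sep 12, 2186 → Sep 12, 2187: 365 days.
Sep 12, 2187 → Oct 12, 2187: 30 days (September has 30).
Oct 12, 2187 → Nov 12, 2187: 31 days (October has 31).
Nov 12, 2187 → Dec 12, 2187: 30 days (November has 30).
Dec 12, 2187 → Jan 12, 2188: 31 days (December has 31).
Jan 12, 2188 → Feb 12, 2188: 31 days (January has 31).
Feb 12, 2188 → Mar 12, 2188: 29 days (February has 29).
Mar 12, 2188 → Apr 12, 2188: 31 days (March has 31).
Apr 12, 2188 → Apr 25, 2188: 13 days.
Total: 7896 days.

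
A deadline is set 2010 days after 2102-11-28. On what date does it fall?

+365 (one year) → Nov 28, 2103 (1645 left).
+366 (one year; includes Feb 29, 2104) → Nov 28, 2104 (1279 left).
+365 (one year) → Nov 28, 2105 (914 left).
+365 (one year) → Nov 28, 2106 (549 left).
+365 (one year) → Nov 28, 2107 (184 left).
Nov has 30 days: +3 → Dec 1, 2107 (181 left).
Dec has 31 days: +31 → Jan 1, 2108 (150 left).
Jan has 31 days: +31 → Feb 1, 2108 (119 left).
Feb has 29 days: +29 → Mar 1, 2108 (90 left).
Mar has 31 days: +31 → Apr 1, 2108 (59 left).
Apr has 30 days: +30 → May 1, 2108 (29 left).
+29 → May 30, 2108.

May 30, 2108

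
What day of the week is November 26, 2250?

January 1, 2250 is a Tuesday.
Jan 1, 2250 → Feb 1, 2250: 31 days (January has 31).
Feb 1, 2250 → Mar 1, 2250: 28 days (February has 28).
Mar 1, 2250 → Apr 1, 2250: 31 days (March has 31).
Apr 1, 2250 → May 1, 2250: 30 days (April has 30).
May 1, 2250 → Jun 1, 2250: 31 days (May has 31).
Jun 1, 2250 → Jul 1, 2250: 30 days (June has 30).
Jul 1, 2250 → Aug 1, 2250: 31 days (July has 31).
Aug 1, 2250 → Sep 1, 2250: 31 days (August has 31).
Sep 1, 2250 → Oct 1, 2250: 30 days (September has 30).
Oct 1, 2250 → Nov 1, 2250: 31 days (October has 31).
Nov 1, 2250 → Nov 26, 2250: 25 days.
Total: 329 days.
329 mod 7 = 0, so Tuesday + 0 = Tuesday.

Tuesday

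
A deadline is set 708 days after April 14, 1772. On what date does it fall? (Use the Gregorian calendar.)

March 23, 1774

+365 (one year) → Apr 14, 1773 (343 left).
Apr has 30 days: +17 → May 1, 1773 (326 left).
May has 31 days: +31 → Jun 1, 1773 (295 left).
Jun has 30 days: +30 → Jul 1, 1773 (265 left).
Jul has 31 days: +31 → Aug 1, 1773 (234 left).
Aug has 31 days: +31 → Sep 1, 1773 (203 left).
Sep has 30 days: +30 → Oct 1, 1773 (173 left).
Oct has 31 days: +31 → Nov 1, 1773 (142 left).
Nov has 30 days: +30 → Dec 1, 1773 (112 left).
Dec has 31 days: +31 → Jan 1, 1774 (81 left).
Jan has 31 days: +31 → Feb 1, 1774 (50 left).
Feb has 28 days: +28 → Mar 1, 1774 (22 left).
+22 → Mar 23, 1774.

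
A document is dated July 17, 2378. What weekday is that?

Doomsday rule: the anchor day for the 2300s is Wednesday. For year 78: 78÷12 = 6 r 6, and 6÷4 = 1, so 6+6+1 = 13.
Wednesday + 13 ≡ Tuesday — that's 2378's doomsday.
In July the doomsday date is Jul 11.
Jul 17 is 6 days after Jul 11; 6 mod 7 = 6, so Tuesday + 6 = Monday.

Monday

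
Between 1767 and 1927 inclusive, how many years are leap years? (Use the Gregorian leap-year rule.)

38

Multiples of 4 in [1767,1927]: 40.
Of those, multiples of 100: 2 (not leap unless ÷400).
Multiples of 400: 0.
Leap years = 40 − 2 + 0 = 38.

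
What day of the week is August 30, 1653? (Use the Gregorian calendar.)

Doomsday rule: the anchor day for the 1600s is Tuesday. For year 53: 53÷12 = 4 r 5, and 5÷4 = 1, so 4+5+1 = 10.
Tuesday + 10 ≡ Friday — that's 1653's doomsday.
In August the doomsday date is Aug 8.
Aug 30 is 22 days after Aug 8; 22 mod 7 = 1, so Friday + 1 = Saturday.

Saturday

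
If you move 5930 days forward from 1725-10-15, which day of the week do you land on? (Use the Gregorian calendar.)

Oct 15, 1725 is a Monday.
5930 mod 7 = 1, so 5930 days after a Monday is Monday + 1 = Tuesday.

Tuesday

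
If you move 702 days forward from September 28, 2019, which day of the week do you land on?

First find the weekday of Sep 28, 2019. Doomsday rule: the anchor day for the 2000s is Tuesday. For year 19: 19÷12 = 1 r 7, and 7÷4 = 1, so 1+7+1 = 9.
Tuesday + 9 ≡ Thursday — that's 2019's doomsday.
In September the doomsday date is Sep 5.
Sep 28 is 23 days after Sep 5; 23 mod 7 = 2, so Thursday + 2 = Saturday.
702 mod 7 = 2, so 702 days after a Saturday is Saturday + 2 = Monday.

Monday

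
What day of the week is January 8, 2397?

Doomsday rule: the anchor day for the 2300s is Wednesday. For year 97: 97÷12 = 8 r 1, and 1÷4 = 0, so 8+1+0 = 9.
Wednesday + 9 ≡ Friday — that's 2397's doomsday.
In January the doomsday date is Jan 3 (2397 is not a leap year).
Jan 8 is 5 days after Jan 3; 5 mod 7 = 5, so Friday + 5 = Wednesday.

Wednesday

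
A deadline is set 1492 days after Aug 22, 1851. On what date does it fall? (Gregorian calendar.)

+366 (one year; includes Feb 29, 1852) → Aug 22, 1852 (1126 left).
+365 (one year) → Aug 22, 1853 (761 left).
+365 (one year) → Aug 22, 1854 (396 left).
Aug has 31 days: +10 → Sep 1, 1854 (386 left).
Sep has 30 days: +30 → Oct 1, 1854 (356 left).
Oct has 31 days: +31 → Nov 1, 1854 (325 left).
Nov has 30 days: +30 → Dec 1, 1854 (295 left).
Dec has 31 days: +31 → Jan 1, 1855 (264 left).
Jan has 31 days: +31 → Feb 1, 1855 (233 left).
Feb has 28 days: +28 → Mar 1, 1855 (205 left).
Mar has 31 days: +31 → Apr 1, 1855 (174 left).
Apr has 30 days: +30 → May 1, 1855 (144 left).
May has 31 days: +31 → Jun 1, 1855 (113 left).
Jun has 30 days: +30 → Jul 1, 1855 (83 left).
Jul has 31 days: +31 → Aug 1, 1855 (52 left).
Aug has 31 days: +31 → Sep 1, 1855 (21 left).
+21 → Sep 22, 1855.

September 22, 1855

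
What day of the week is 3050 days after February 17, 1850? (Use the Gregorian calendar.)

Friday

First find the weekday of Feb 17, 1850. Doomsday rule: the anchor day for the 1800s is Friday. For year 50: 50÷12 = 4 r 2, and 2÷4 = 0, so 4+2+0 = 6.
Friday + 6 ≡ Thursday — that's 1850's doomsday.
In February the doomsday date is Feb 28 (1850 is not a leap year).
Feb 17 is 11 days before Feb 28; 11 mod 7 = 4, so Thursday − 4 = Sunday.
3050 mod 7 = 5, so 3050 days after a Sunday is Sunday + 5 = Friday.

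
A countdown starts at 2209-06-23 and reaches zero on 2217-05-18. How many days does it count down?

Jun 23, 2209 → Jun 23, 2210: 365 days.
Jun 23, 2210 → Jun 23, 2211: 365 days.
Jun 23, 2211 → Jun 23, 2212: 366 days (Feb 29, 2212 is in that span).
Jun 23, 2212 → Jun 23, 2213: 365 days.
Jun 23, 2213 → Jun 23, 2214: 365 days.
Jun 23, 2214 → Jun 23, 2215: 365 days.
Jun 23, 2215 → Jun 23, 2216: 366 days (Feb 29, 2216 is in that span).
Jun 23, 2216 → Jul 23, 2216: 30 days (June has 30).
Jul 23, 2216 → Aug 23, 2216: 31 days (July has 31).
Aug 23, 2216 → Sep 23, 2216: 31 days (August has 31).
Sep 23, 2216 → Oct 23, 2216: 30 days (September has 30).
Oct 23, 2216 → Nov 23, 2216: 31 days (October has 31).
Nov 23, 2216 → Dec 23, 2216: 30 days (November has 30).
Dec 23, 2216 → Jan 23, 2217: 31 days (December has 31).
Jan 23, 2217 → Feb 23, 2217: 31 days (January has 31).
Feb 23, 2217 → Mar 23, 2217: 28 days (February has 28).
Mar 23, 2217 → Apr 23, 2217: 31 days (March has 31).
Apr 23, 2217 → May 18, 2217: 25 days.
Total: 2886 days.

2886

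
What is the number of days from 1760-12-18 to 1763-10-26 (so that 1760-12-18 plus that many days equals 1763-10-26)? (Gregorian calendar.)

1042

Dec 18, 1760 → Dec 18, 1761: 365 days.
Dec 18, 1761 → Dec 18, 1762: 365 days.
Dec 18, 1762 → Jan 18, 1763: 31 days (December has 31).
Jan 18, 1763 → Feb 18, 1763: 31 days (January has 31).
Feb 18, 1763 → Mar 18, 1763: 28 days (February has 28).
Mar 18, 1763 → Apr 18, 1763: 31 days (March has 31).
Apr 18, 1763 → May 18, 1763: 30 days (April has 30).
May 18, 1763 → Jun 18, 1763: 31 days (May has 31).
Jun 18, 1763 → Jul 18, 1763: 30 days (June has 30).
Jul 18, 1763 → Aug 18, 1763: 31 days (July has 31).
Aug 18, 1763 → Sep 18, 1763: 31 days (August has 31).
Sep 18, 1763 → Oct 18, 1763: 30 days (September has 30).
Oct 18, 1763 → Oct 26, 1763: 8 days.
Total: 1042 days.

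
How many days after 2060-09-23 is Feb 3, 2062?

498

Sep 23, 2060 → Sep 23, 2061: 365 days.
Sep 23, 2061 → Oct 23, 2061: 30 days (September has 30).
Oct 23, 2061 → Nov 23, 2061: 31 days (October has 31).
Nov 23, 2061 → Dec 23, 2061: 30 days (November has 30).
Dec 23, 2061 → Jan 23, 2062: 31 days (December has 31).
Jan 23, 2062 → Feb 3, 2062: 11 days.
Total: 498 days.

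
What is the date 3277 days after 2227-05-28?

+366 (one year; includes Feb 29, 2228) → May 28, 2228 (2911 left).
+365 (one year) → May 28, 2229 (2546 left).
+365 (one year) → May 28, 2230 (2181 left).
+365 (one year) → May 28, 2231 (1816 left).
+366 (one year; includes Feb 29, 2232) → May 28, 2232 (1450 left).
+365 (one year) → May 28, 2233 (1085 left).
+365 (one year) → May 28, 2234 (720 left).
+365 (one year) → May 28, 2235 (355 left).
May has 31 days: +4 → Jun 1, 2235 (351 left).
Jun has 30 days: +30 → Jul 1, 2235 (321 left).
Jul has 31 days: +31 → Aug 1, 2235 (290 left).
Aug has 31 days: +31 → Sep 1, 2235 (259 left).
Sep has 30 days: +30 → Oct 1, 2235 (229 left).
Oct has 31 days: +31 → Nov 1, 2235 (198 left).
Nov has 30 days: +30 → Dec 1, 2235 (168 left).
Dec has 31 days: +31 → Jan 1, 2236 (137 left).
Jan has 31 days: +31 → Feb 1, 2236 (106 left).
Feb has 29 days: +29 → Mar 1, 2236 (77 left).
Mar has 31 days: +31 → Apr 1, 2236 (46 left).
Apr has 30 days: +30 → May 1, 2236 (16 left).
+16 → May 17, 2236.

May 17, 2236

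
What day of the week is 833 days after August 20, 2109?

First find the weekday of Aug 20, 2109. Doomsday rule: the anchor day for the 2100s is Sunday. For year 09: 9÷12 = 0 r 9, and 9÷4 = 2, so 0+9+2 = 11.
Sunday + 11 ≡ Thursday — that's 2109's doomsday.
In August the doomsday date is Aug 8.
Aug 20 is 12 days after Aug 8; 12 mod 7 = 5, so Thursday + 5 = Tuesday.
833 mod 7 = 0, so 833 days after a Tuesday is Tuesday + 0 = Tuesday.

Tuesday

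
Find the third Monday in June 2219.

June 1, 2219 is a Tuesday.
The first Monday is therefore June 7 (6 days later).
The third Monday is 7 + 2×7 = June 21.

June 21, 2219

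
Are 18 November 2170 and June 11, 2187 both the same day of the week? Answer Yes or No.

From Nov 18, 2170 to Jun 11, 2187 is 6049 days.
6049 mod 7 = 1, so they are different weekdays.
(Nov 18, 2170 is a Sunday; Jun 11, 2187 is a Monday.)

No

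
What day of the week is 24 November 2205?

Doomsday rule: the anchor day for the 2200s is Friday. For year 05: 5÷12 = 0 r 5, and 5÷4 = 1, so 0+5+1 = 6.
Friday + 6 ≡ Thursday — that's 2205's doomsday.
In November the doomsday date is Nov 7.
Nov 24 is 17 days after Nov 7; 17 mod 7 = 3, so Thursday + 3 = Sunday.

Sunday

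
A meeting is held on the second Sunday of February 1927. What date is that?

February 1, 1927 is a Tuesday.
The first Sunday is therefore February 6 (5 days later).
The second Sunday is 6 + 1×7 = February 13.

February 13, 1927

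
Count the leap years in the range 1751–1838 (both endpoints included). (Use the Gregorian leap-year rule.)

Multiples of 4 in [1751,1838]: 22.
Of those, multiples of 100: 1 (not leap unless ÷400).
Multiples of 400: 0.
Leap years = 22 − 1 + 0 = 21.

21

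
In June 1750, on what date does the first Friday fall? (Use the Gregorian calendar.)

June 1, 1750 is a Monday.
The first Friday is therefore June 5 (4 days later).

June 5, 1750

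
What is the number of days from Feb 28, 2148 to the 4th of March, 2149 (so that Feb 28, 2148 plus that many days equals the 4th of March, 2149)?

370

Feb 28, 2148 → Mar 28, 2148: 29 days (February has 29).
Mar 28, 2148 → Apr 28, 2148: 31 days (March has 31).
Apr 28, 2148 → May 28, 2148: 30 days (April has 30).
May 28, 2148 → Jun 28, 2148: 31 days (May has 31).
Jun 28, 2148 → Jul 28, 2148: 30 days (June has 30).
Jul 28, 2148 → Aug 28, 2148: 31 days (July has 31).
Aug 28, 2148 → Sep 28, 2148: 31 days (August has 31).
Sep 28, 2148 → Oct 28, 2148: 30 days (September has 30).
Oct 28, 2148 → Nov 28, 2148: 31 days (October has 31).
Nov 28, 2148 → Dec 28, 2148: 30 days (November has 30).
Dec 28, 2148 → Jan 28, 2149: 31 days (December has 31).
Jan 28, 2149 → Feb 28, 2149: 31 days (January has 31).
Feb 28, 2149 → Mar 4, 2149: 4 days.
Total: 370 days.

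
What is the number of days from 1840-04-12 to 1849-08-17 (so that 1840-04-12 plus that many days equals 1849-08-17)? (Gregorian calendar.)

Apr 12, 1840 → Apr 12, 1841: 365 days.
Apr 12, 1841 → Apr 12, 1842: 365 days.
Apr 12, 1842 → Apr 12, 1843: 365 days.
Apr 12, 1843 → Apr 12, 1844: 366 days (Feb 29, 1844 is in that span).
Apr 12, 1844 → Apr 12, 1845: 365 days.
Apr 12, 1845 → Apr 12, 1846: 365 days.
Apr 12, 1846 → Apr 12, 1847: 365 days.
Apr 12, 1847 → Apr 12, 1848: 366 days (Feb 29, 1848 is in that span).
Apr 12, 1848 → Apr 12, 1849: 365 days.
Apr 12, 1849 → May 12, 1849: 30 days (April has 30).
May 12, 1849 → Jun 12, 1849: 31 days (May has 31).
Jun 12, 1849 → Jul 12, 1849: 30 days (June has 30).
Jul 12, 1849 → Aug 12, 1849: 31 days (July has 31).
Aug 12, 1849 → Aug 17, 1849: 5 days.
Total: 3414 days.

3414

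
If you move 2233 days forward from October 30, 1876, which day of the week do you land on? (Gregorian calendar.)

First find the weekday of Oct 30, 1876. Doomsday rule: the anchor day for the 1800s is Friday. For year 76: 76÷12 = 6 r 4, and 4÷4 = 1, so 6+4+1 = 11.
Friday + 11 ≡ Tuesday — that's 1876's doomsday.
In October the doomsday date is Oct 10.
Oct 30 is 20 days after Oct 10; 20 mod 7 = 6, so Tuesday + 6 = Monday.
2233 mod 7 = 0, so 2233 days after a Monday is Monday + 0 = Monday.

Monday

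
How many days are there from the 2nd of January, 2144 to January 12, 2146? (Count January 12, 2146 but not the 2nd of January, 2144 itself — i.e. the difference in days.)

Jan 2, 2144 → Jan 2, 2145: 366 days (Feb 29, 2144 is in that span).
Jan 2, 2145 → Feb 2, 2145: 31 days (January has 31).
Feb 2, 2145 → Mar 2, 2145: 28 days (February has 28).
Mar 2, 2145 → Apr 2, 2145: 31 days (March has 31).
Apr 2, 2145 → May 2, 2145: 30 days (April has 30).
May 2, 2145 → Jun 2, 2145: 31 days (May has 31).
Jun 2, 2145 → Jul 2, 2145: 30 days (June has 30).
Jul 2, 2145 → Aug 2, 2145: 31 days (July has 31).
Aug 2, 2145 → Sep 2, 2145: 31 days (August has 31).
Sep 2, 2145 → Oct 2, 2145: 30 days (September has 30).
Oct 2, 2145 → Nov 2, 2145: 31 days (October has 31).
Nov 2, 2145 → Dec 2, 2145: 30 days (November has 30).
Dec 2, 2145 → Jan 2, 2146: 31 days (December has 31).
Jan 2, 2146 → Jan 12, 2146: 10 days.
Total: 741 days.

741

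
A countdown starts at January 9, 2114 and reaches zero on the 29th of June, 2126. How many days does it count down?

Jan 9, 2114 → Jan 9, 2115: 365 days.
Jan 9, 2115 → Jan 9, 2116: 365 days.
Jan 9, 2116 → Jan 9, 2117: 366 days (Feb 29, 2116 is in that span).
Jan 9, 2117 → Jan 9, 2118: 365 days.
Jan 9, 2118 → Jan 9, 2119: 365 days.
Jan 9, 2119 → Jan 9, 2120: 365 days.
Jan 9, 2120 → Jan 9, 2121: 366 days (Feb 29, 2120 is in that span).
Jan 9, 2121 → Jan 9, 2122: 365 days.
Jan 9, 2122 → Jan 9, 2123: 365 days.
Jan 9, 2123 → Jan 9, 2124: 365 days.
Jan 9, 2124 → Jan 9, 2125: 366 days (Feb 29, 2124 is in that span).
Jan 9, 2125 → Jan 9, 2126: 365 days.
Jan 9, 2126 → Feb 9, 2126: 31 days (January has 31).
Feb 9, 2126 → Mar 9, 2126: 28 days (February has 28).
Mar 9, 2126 → Apr 9, 2126: 31 days (March has 31).
Apr 9, 2126 → May 9, 2126: 30 days (April has 30).
May 9, 2126 → Jun 9, 2126: 31 days (May has 31).
Jun 9, 2126 → Jun 29, 2126: 20 days.
Total: 4554 days.

4554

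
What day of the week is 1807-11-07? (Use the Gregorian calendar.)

Saturday

Doomsday rule: the anchor day for the 1800s is Friday. For year 07: 7÷12 = 0 r 7, and 7÷4 = 1, so 0+7+1 = 8.
Friday + 8 ≡ Saturday — that's 1807's doomsday.
In November the doomsday date is Nov 7.
Nov 7 is the doomsday itself: Saturday.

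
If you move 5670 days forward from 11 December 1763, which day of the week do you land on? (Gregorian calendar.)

First find the weekday of Dec 11, 1763. Doomsday rule: the anchor day for the 1700s is Sunday. For year 63: 63÷12 = 5 r 3, and 3÷4 = 0, so 5+3+0 = 8.
Sunday + 8 ≡ Monday — that's 1763's doomsday.
In December the doomsday date is Dec 12.
Dec 11 is 1 day before Dec 12; 1 mod 7 = 1, so Monday − 1 = Sunday.
5670 mod 7 = 0, so 5670 days after a Sunday is Sunday + 0 = Sunday.

Sunday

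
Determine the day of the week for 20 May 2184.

Doomsday rule: the anchor day for the 2100s is Sunday. For year 84: 84÷12 = 7 r 0, and 0÷4 = 0, so 7+0+0 = 7.
Sunday + 7 ≡ Sunday — that's 2184's doomsday.
In May the doomsday date is May 9.
May 20 is 11 days after May 9; 11 mod 7 = 4, so Sunday + 4 = Thursday.

Thursday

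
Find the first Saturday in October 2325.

October 3, 2325

October 1, 2325 is a Thursday.
The first Saturday is therefore October 3 (2 days later).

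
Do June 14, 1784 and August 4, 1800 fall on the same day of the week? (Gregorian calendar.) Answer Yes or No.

Yes

From Jun 14, 1784 to Aug 4, 1800 is 5894 days.
5894 mod 7 = 0, so they are the same weekday.
(Jun 14, 1784 is a Monday; Aug 4, 1800 is a Monday.)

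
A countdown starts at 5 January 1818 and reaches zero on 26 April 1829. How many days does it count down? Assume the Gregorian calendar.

Jan 5, 1818 → Jan 5, 1819: 365 days.
Jan 5, 1819 → Jan 5, 1820: 365 days.
Jan 5, 1820 → Jan 5, 1821: 366 days (Feb 29, 1820 is in that span).
Jan 5, 1821 → Jan 5, 1822: 365 days.
Jan 5, 1822 → Jan 5, 1823: 365 days.
Jan 5, 1823 → Jan 5, 1824: 365 days.
Jan 5, 1824 → Jan 5, 1825: 366 days (Feb 29, 1824 is in that span).
Jan 5, 1825 → Jan 5, 1826: 365 days.
Jan 5, 1826 → Jan 5, 1827: 365 days.
Jan 5, 1827 → Jan 5, 1828: 365 days.
Jan 5, 1828 → Jan 5, 1829: 366 days (Feb 29, 1828 is in that span).
Jan 5, 1829 → Feb 5, 1829: 31 days (January has 31).
Feb 5, 1829 → Mar 5, 1829: 28 days (February has 28).
Mar 5, 1829 → Apr 5, 1829: 31 days (March has 31).
Apr 5, 1829 → Apr 26, 1829: 21 days.
Total: 4129 days.

4129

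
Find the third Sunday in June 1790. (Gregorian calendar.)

June 20, 1790

June 1, 1790 is a Tuesday.
The first Sunday is therefore June 6 (5 days later).
The third Sunday is 6 + 2×7 = June 20.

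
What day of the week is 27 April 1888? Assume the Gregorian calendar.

Doomsday rule: the anchor day for the 1800s is Friday. For year 88: 88÷12 = 7 r 4, and 4÷4 = 1, so 7+4+1 = 12.
Friday + 12 ≡ Wednesday — that's 1888's doomsday.
In April the doomsday date is Apr 4.
Apr 27 is 23 days after Apr 4; 23 mod 7 = 2, so Wednesday + 2 = Friday.

Friday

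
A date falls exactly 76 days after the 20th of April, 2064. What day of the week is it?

First find the weekday of Apr 20, 2064. Doomsday rule: the anchor day for the 2000s is Tuesday. For year 64: 64÷12 = 5 r 4, and 4÷4 = 1, so 5+4+1 = 10.
Tuesday + 10 ≡ Friday — that's 2064's doomsday.
In April the doomsday date is Apr 4.
Apr 20 is 16 days after Apr 4; 16 mod 7 = 2, so Friday + 2 = Sunday.
76 mod 7 = 6, so 76 days after a Sunday is Sunday + 6 = Saturday.

Saturday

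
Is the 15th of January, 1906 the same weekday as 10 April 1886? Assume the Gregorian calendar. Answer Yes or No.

From Apr 10, 1886 to Jan 15, 1906 is 7219 days.
7219 mod 7 = 2, so they are different weekdays.
(Apr 10, 1886 is a Saturday; Jan 15, 1906 is a Monday.)

No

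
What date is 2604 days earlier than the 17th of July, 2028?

May 31, 2021

−366 (one year; includes Feb 29, 2028) → Jul 17, 2027 (2238 left).
−365 (one year) → Jul 17, 2026 (1873 left).
−365 (one year) → Jul 17, 2025 (1508 left).
−365 (one year) → Jul 17, 2024 (1143 left).
−366 (one year; includes Feb 29, 2024) → Jul 17, 2023 (777 left).
−365 (one year) → Jul 17, 2022 (412 left).
−365 (one year) → Jul 17, 2021 (47 left).
−17 → Jun 30, 2021 (end of Jun, 30 days; 30 left).
−30 → May 31, 2021 (end of May, 31 days; 0 left).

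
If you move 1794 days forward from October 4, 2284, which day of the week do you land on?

Monday

Oct 4, 2284 is a Saturday.
1794 mod 7 = 2, so 1794 days after a Saturday is Saturday + 2 = Monday.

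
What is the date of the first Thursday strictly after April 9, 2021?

Apr 9, 2021 is a Friday.
From Friday to the next Thursday is 6 days.
Apr 9, 2021 + 6 = Apr 15, 2021.

April 15, 2021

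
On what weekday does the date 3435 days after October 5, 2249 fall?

Wednesday

First find the weekday of Oct 5, 2249. Doomsday rule: the anchor day for the 2200s is Friday. For year 49: 49÷12 = 4 r 1, and 1÷4 = 0, so 4+1+0 = 5.
Friday + 5 ≡ Wednesday — that's 2249's doomsday.
In October the doomsday date is Oct 10.
Oct 5 is 5 days before Oct 10; 5 mod 7 = 5, so Wednesday − 5 = Friday.
3435 mod 7 = 5, so 3435 days after a Friday is Friday + 5 = Wednesday.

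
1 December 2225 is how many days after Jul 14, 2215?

3793

Jul 14, 2215 → Jul 14, 2216: 366 days (Feb 29, 2216 is in that span).
Jul 14, 2216 → Jul 14, 2217: 365 days.
Jul 14, 2217 → Jul 14, 2218: 365 days.
Jul 14, 2218 → Jul 14, 2219: 365 days.
Jul 14, 2219 → Jul 14, 2220: 366 days (Feb 29, 2220 is in that span).
Jul 14, 2220 → Jul 14, 2221: 365 days.
Jul 14, 2221 → Jul 14, 2222: 365 days.
Jul 14, 2222 → Jul 14, 2223: 365 days.
Jul 14, 2223 → Jul 14, 2224: 366 days (Feb 29, 2224 is in that span).
Jul 14, 2224 → Jul 14, 2225: 365 days.
Jul 14, 2225 → Aug 14, 2225: 31 days (July has 31).
Aug 14, 2225 → Sep 14, 2225: 31 days (August has 31).
Sep 14, 2225 → Oct 14, 2225: 30 days (September has 30).
Oct 14, 2225 → Nov 14, 2225: 31 days (October has 31).
Nov 14, 2225 → Dec 1, 2225: 17 days.
Total: 3793 days.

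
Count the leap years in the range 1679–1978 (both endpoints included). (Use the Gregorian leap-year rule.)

72

Multiples of 4 in [1679,1978]: 75.
Of those, multiples of 100: 3 (not leap unless ÷400).
Multiples of 400: 0.
Leap years = 75 − 3 + 0 = 72.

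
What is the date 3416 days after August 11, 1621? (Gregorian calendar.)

December 18, 1630

+365 (one year) → Aug 11, 1622 (3051 left).
+365 (one year) → Aug 11, 1623 (2686 left).
+366 (one year; includes Feb 29, 1624) → Aug 11, 1624 (2320 left).
+365 (one year) → Aug 11, 1625 (1955 left).
+365 (one year) → Aug 11, 1626 (1590 left).
+365 (one year) → Aug 11, 1627 (1225 left).
+366 (one year; includes Feb 29, 1628) → Aug 11, 1628 (859 left).
+365 (one year) → Aug 11, 1629 (494 left).
+365 (one year) → Aug 11, 1630 (129 left).
Aug has 31 days: +21 → Sep 1, 1630 (108 left).
Sep has 30 days: +30 → Oct 1, 1630 (78 left).
Oct has 31 days: +31 → Nov 1, 1630 (47 left).
Nov has 30 days: +30 → Dec 1, 1630 (17 left).
+17 → Dec 18, 1630.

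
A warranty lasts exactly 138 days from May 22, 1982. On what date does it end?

October 7, 1982

May has 31 days: +10 → Jun 1, 1982 (128 left).
Jun has 30 days: +30 → Jul 1, 1982 (98 left).
Jul has 31 days: +31 → Aug 1, 1982 (67 left).
Aug has 31 days: +31 → Sep 1, 1982 (36 left).
Sep has 30 days: +30 → Oct 1, 1982 (6 left).
+6 → Oct 7, 1982.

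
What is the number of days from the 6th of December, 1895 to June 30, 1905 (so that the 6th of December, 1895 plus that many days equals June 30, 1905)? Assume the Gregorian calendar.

Dec 6, 1895 → Dec 6, 1896: 366 days (Feb 29, 1896 is in that span).
Dec 6, 1896 → Dec 6, 1897: 365 days.
Dec 6, 1897 → Dec 6, 1898: 365 days.
Dec 6, 1898 → Dec 6, 1899: 365 days.
Dec 6, 1899 → Dec 6, 1900: 365 days.
Dec 6, 1900 → Dec 6, 1901: 365 days.
Dec 6, 1901 → Dec 6, 1902: 365 days.
Dec 6, 1902 → Dec 6, 1903: 365 days.
Dec 6, 1903 → Dec 6, 1904: 366 days (Feb 29, 1904 is in that span).
Dec 6, 1904 → Jan 6, 1905: 31 days (December has 31).
Jan 6, 1905 → Feb 6, 1905: 31 days (January has 31).
Feb 6, 1905 → Mar 6, 1905: 28 days (February has 28).
Mar 6, 1905 → Apr 6, 1905: 31 days (March has 31).
Apr 6, 1905 → May 6, 1905: 30 days (April has 30).
May 6, 1905 → Jun 6, 1905: 31 days (May has 31).
Jun 6, 1905 → Jun 30, 1905: 24 days.
Total: 3493 days.

3493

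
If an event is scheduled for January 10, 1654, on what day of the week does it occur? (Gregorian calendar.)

Doomsday rule: the anchor day for the 1600s is Tuesday. For year 54: 54÷12 = 4 r 6, and 6÷4 = 1, so 4+6+1 = 11.
Tuesday + 11 ≡ Saturday — that's 1654's doomsday.
In January the doomsday date is Jan 3 (1654 is not a leap year).
Jan 10 is 7 days after Jan 3; 7 mod 7 = 0, so Saturday + 0 = Saturday.

Saturday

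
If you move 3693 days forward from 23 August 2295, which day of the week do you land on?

Tuesday

First find the weekday of Aug 23, 2295. Doomsday rule: the anchor day for the 2200s is Friday. For year 95: 95÷12 = 7 r 11, and 11÷4 = 2, so 7+11+2 = 20.
Friday + 20 ≡ Thursday — that's 2295's doomsday.
In August the doomsday date is Aug 8.
Aug 23 is 15 days after Aug 8; 15 mod 7 = 1, so Thursday + 1 = Friday.
3693 mod 7 = 4, so 3693 days after a Friday is Friday + 4 = Tuesday.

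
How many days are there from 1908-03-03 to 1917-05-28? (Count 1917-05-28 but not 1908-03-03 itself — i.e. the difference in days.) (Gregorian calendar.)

3373

Mar 3, 1908 → Mar 3, 1909: 365 days.
Mar 3, 1909 → Mar 3, 1910: 365 days.
Mar 3, 1910 → Mar 3, 1911: 365 days.
Mar 3, 1911 → Mar 3, 1912: 366 days (Feb 29, 1912 is in that span).
Mar 3, 1912 → Mar 3, 1913: 365 days.
Mar 3, 1913 → Mar 3, 1914: 365 days.
Mar 3, 1914 → Mar 3, 1915: 365 days.
Mar 3, 1915 → Mar 3, 1916: 366 days (Feb 29, 1916 is in that span).
Mar 3, 1916 → Mar 3, 1917: 365 days.
Mar 3, 1917 → Apr 3, 1917: 31 days (March has 31).
Apr 3, 1917 → May 3, 1917: 30 days (April has 30).
May 3, 1917 → May 28, 1917: 25 days.
Total: 3373 days.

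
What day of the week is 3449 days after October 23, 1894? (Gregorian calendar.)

Sunday

Oct 23, 1894 is a Tuesday.
3449 mod 7 = 5, so 3449 days after a Tuesday is Tuesday + 5 = Sunday.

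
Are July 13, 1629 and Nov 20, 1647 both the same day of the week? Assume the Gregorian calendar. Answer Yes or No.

From Jul 13, 1629 to Nov 20, 1647 is 6704 days.
6704 mod 7 = 5, so they are different weekdays.
(Jul 13, 1629 is a Friday; Nov 20, 1647 is a Wednesday.)

No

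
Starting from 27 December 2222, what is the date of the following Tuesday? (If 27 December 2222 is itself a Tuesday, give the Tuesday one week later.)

December 31, 2222

Dec 27, 2222 is a Friday.
From Friday to the next Tuesday is 4 days.
Dec 27, 2222 + 4 = Dec 31, 2222.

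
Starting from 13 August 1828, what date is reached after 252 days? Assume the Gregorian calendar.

April 22, 1829

Aug has 31 days: +19 → Sep 1, 1828 (233 left).
Sep has 30 days: +30 → Oct 1, 1828 (203 left).
Oct has 31 days: +31 → Nov 1, 1828 (172 left).
Nov has 30 days: +30 → Dec 1, 1828 (142 left).
Dec has 31 days: +31 → Jan 1, 1829 (111 left).
Jan has 31 days: +31 → Feb 1, 1829 (80 left).
Feb has 28 days: +28 → Mar 1, 1829 (52 left).
Mar has 31 days: +31 → Apr 1, 1829 (21 left).
+21 → Apr 22, 1829.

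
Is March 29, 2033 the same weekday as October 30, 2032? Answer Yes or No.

No

From Oct 30, 2032 to Mar 29, 2033 is 150 days.
150 mod 7 = 3, so they are different weekdays.
(Oct 30, 2032 is a Saturday; Mar 29, 2033 is a Tuesday.)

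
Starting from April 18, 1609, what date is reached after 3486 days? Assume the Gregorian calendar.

November 3, 1618

+365 (one year) → Apr 18, 1610 (3121 left).
+365 (one year) → Apr 18, 1611 (2756 left).
+366 (one year; includes Feb 29, 1612) → Apr 18, 1612 (2390 left).
+365 (one year) → Apr 18, 1613 (2025 left).
+365 (one year) → Apr 18, 1614 (1660 left).
+365 (one year) → Apr 18, 1615 (1295 left).
+366 (one year; includes Feb 29, 1616) → Apr 18, 1616 (929 left).
+365 (one year) → Apr 18, 1617 (564 left).
+365 (one year) → Apr 18, 1618 (199 left).
Apr has 30 days: +13 → May 1, 1618 (186 left).
May has 31 days: +31 → Jun 1, 1618 (155 left).
Jun has 30 days: +30 → Jul 1, 1618 (125 left).
Jul has 31 days: +31 → Aug 1, 1618 (94 left).
Aug has 31 days: +31 → Sep 1, 1618 (63 left).
Sep has 30 days: +30 → Oct 1, 1618 (33 left).
Oct has 31 days: +31 → Nov 1, 1618 (2 left).
+2 → Nov 3, 1618.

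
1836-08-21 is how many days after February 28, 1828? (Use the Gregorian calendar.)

3097

Feb 28, 1828 → Feb 28, 1829: 366 days (Feb 29, 1828 is in that span).
Feb 28, 1829 → Feb 28, 1830: 365 days.
Feb 28, 1830 → Feb 28, 1831: 365 days.
Feb 28, 1831 → Feb 28, 1832: 365 days.
Feb 28, 1832 → Feb 28, 1833: 366 days (Feb 29, 1832 is in that span).
Feb 28, 1833 → Feb 28, 1834: 365 days.
Feb 28, 1834 → Feb 28, 1835: 365 days.
Feb 28, 1835 → Feb 28, 1836: 365 days.
Feb 28, 1836 → Mar 28, 1836: 29 days (February has 29).
Mar 28, 1836 → Apr 28, 1836: 31 days (March has 31).
Apr 28, 1836 → May 28, 1836: 30 days (April has 30).
May 28, 1836 → Jun 28, 1836: 31 days (May has 31).
Jun 28, 1836 → Jul 28, 1836: 30 days (June has 30).
Jul 28, 1836 → Aug 21, 1836: 24 days.
Total: 3097 days.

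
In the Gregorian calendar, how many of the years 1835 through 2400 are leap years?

138

Multiples of 4 in [1835,2400]: 142.
Of those, multiples of 100: 6 (not leap unless ÷400).
Multiples of 400: 2.
Leap years = 142 − 6 + 2 = 138.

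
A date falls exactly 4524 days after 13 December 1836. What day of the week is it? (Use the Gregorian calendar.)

Thursday

First find the weekday of Dec 13, 1836. Doomsday rule: the anchor day for the 1800s is Friday. For year 36: 36÷12 = 3 r 0, and 0÷4 = 0, so 3+0+0 = 3.
Friday + 3 ≡ Monday — that's 1836's doomsday.
In December the doomsday date is Dec 12.
Dec 13 is 1 day after Dec 12; 1 mod 7 = 1, so Monday + 1 = Tuesday.
4524 mod 7 = 2, so 4524 days after a Tuesday is Tuesday + 2 = Thursday.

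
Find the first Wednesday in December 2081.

December 3, 2081

December 1, 2081 is a Monday.
The first Wednesday is therefore December 3 (2 days later).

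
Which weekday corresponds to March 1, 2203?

Doomsday rule: the anchor day for the 2200s is Friday. For year 03: 3÷12 = 0 r 3, and 3÷4 = 0, so 0+3+0 = 3.
Friday + 3 ≡ Monday — that's 2203's doomsday.
In March the doomsday date is Mar 14.
Mar 1 is 13 days before Mar 14; 13 mod 7 = 6, so Monday − 6 = Tuesday.

Tuesday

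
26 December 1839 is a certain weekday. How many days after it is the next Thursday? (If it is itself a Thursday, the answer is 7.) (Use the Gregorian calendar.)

7

Dec 26, 1839 is a Thursday.
From Thursday to the next Thursday is 7 days.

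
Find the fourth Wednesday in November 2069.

November 1, 2069 is a Friday.
The first Wednesday is therefore November 6 (5 days later).
The fourth Wednesday is 6 + 3×7 = November 27.

November 27, 2069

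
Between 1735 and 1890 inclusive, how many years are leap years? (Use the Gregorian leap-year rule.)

38

Multiples of 4 in [1735,1890]: 39.
Of those, multiples of 100: 1 (not leap unless ÷400).
Multiples of 400: 0.
Leap years = 39 − 1 + 0 = 38.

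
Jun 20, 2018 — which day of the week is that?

Wednesday

Doomsday rule: the anchor day for the 2000s is Tuesday. For year 18: 18÷12 = 1 r 6, and 6÷4 = 1, so 1+6+1 = 8.
Tuesday + 8 ≡ Wednesday — that's 2018's doomsday.
In June the doomsday date is Jun 6.
Jun 20 is 14 days after Jun 6; 14 mod 7 = 0, so Wednesday + 0 = Wednesday.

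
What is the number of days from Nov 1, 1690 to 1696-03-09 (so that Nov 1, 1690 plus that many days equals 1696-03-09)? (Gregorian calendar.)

1955

Nov 1, 1690 → Nov 1, 1691: 365 days.
Nov 1, 1691 → Nov 1, 1692: 366 days (Feb 29, 1692 is in that span).
Nov 1, 1692 → Nov 1, 1693: 365 days.
Nov 1, 1693 → Nov 1, 1694: 365 days.
Nov 1, 1694 → Nov 1, 1695: 365 days.
Nov 1, 1695 → Dec 1, 1695: 30 days (November has 30).
Dec 1, 1695 → Jan 1, 1696: 31 days (December has 31).
Jan 1, 1696 → Feb 1, 1696: 31 days (January has 31).
Feb 1, 1696 → Mar 1, 1696: 29 days (February has 29).
Mar 1, 1696 → Mar 9, 1696: 8 days.
Total: 1955 days.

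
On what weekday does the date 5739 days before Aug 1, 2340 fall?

Friday

First find the weekday of Aug 1, 2340. Doomsday rule: the anchor day for the 2300s is Wednesday. For year 40: 40÷12 = 3 r 4, and 4÷4 = 1, so 3+4+1 = 8.
Wednesday + 8 ≡ Thursday — that's 2340's doomsday.
In August the doomsday date is Aug 8.
Aug 1 is 7 days before Aug 8; 7 mod 7 = 0, so Thursday − 0 = Thursday.
5739 mod 7 = 6, so 5739 days before a Thursday is Thursday − 6 = Friday.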